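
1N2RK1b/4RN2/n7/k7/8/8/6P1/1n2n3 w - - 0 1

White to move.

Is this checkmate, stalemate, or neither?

White to move; white king on f8.
In check: no.
Legal moves for White include: Kg8, Rd8, Rc8, Nd7, Nc6+, Nxa6, Nxh8, Nd8, Nh6, Nd6, Ng5, Ne5, Rd7, Rc7, Rb7, Ra7, Re6, Re5+, ... (list truncated; more exist).
White has legal moves and is not in check → neither.

neither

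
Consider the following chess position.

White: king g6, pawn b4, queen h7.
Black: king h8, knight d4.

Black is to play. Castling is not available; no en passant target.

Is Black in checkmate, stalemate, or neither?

Black to move; black king on h8.
In check: yes, from the white queen on h7.
King squares — g7: attacked by Kg6; h7: attacked by Kg6; g8: attacked by Qh7.
Legal moves for Black: none.
In check with no legal moves → checkmate.

checkmate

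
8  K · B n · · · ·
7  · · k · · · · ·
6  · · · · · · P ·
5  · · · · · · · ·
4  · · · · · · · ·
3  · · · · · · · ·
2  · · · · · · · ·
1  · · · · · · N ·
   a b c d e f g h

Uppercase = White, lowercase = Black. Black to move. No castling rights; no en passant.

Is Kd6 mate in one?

no

After Kd6: white king on a8; in check: no.
White is not in check, so this cannot be checkmate.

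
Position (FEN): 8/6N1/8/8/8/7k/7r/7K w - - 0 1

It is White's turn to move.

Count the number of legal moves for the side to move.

White to move; king on h1.
In check: yes, from the black rook on h2.
Legal moves: Kg1.
Count: 1.

1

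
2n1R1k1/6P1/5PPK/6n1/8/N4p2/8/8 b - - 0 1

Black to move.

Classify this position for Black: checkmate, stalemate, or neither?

Black to move; black king on g8.
In check: yes, from the white rook on e8.
King squares — f7: attacked by Pg6; g7: attacked by Pf6; h7: attacked by Pg6; f8: attacked by Pg7; h8: attacked by Pg7.
Legal moves for Black: none.
In check with no legal moves → checkmate.

checkmate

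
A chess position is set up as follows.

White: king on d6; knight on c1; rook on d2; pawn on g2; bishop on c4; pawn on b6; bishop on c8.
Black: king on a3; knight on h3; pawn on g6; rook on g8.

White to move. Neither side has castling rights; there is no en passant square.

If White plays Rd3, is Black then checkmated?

no

After Rd3: black king on a3; in check: yes, from the white rook on d3.
Black has 3 legal replies: Kb4, Ka4, Kb2.
In check but a legal move exists → not checkmate.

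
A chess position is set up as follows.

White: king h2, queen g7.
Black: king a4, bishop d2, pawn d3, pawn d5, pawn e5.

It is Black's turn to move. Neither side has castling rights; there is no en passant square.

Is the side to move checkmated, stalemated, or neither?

Black to move; black king on a4.
In check: no.
Legal moves for Black: Kb5, Ka5, Kb4, Kb3, Ka3, Bh6, Bg5, Ba5, Bf4+, Bb4, Be3, Bc3, Be1, Bc1, e4, d4.
Black has 16 legal moves and is not in check → neither.

neither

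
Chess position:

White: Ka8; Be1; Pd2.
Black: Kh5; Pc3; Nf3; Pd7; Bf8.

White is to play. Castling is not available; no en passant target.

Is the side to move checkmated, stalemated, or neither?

neither

White to move; white king on a8.
In check: no.
Legal moves for White: Kb8, Kb7, Ka7, Bh4, Bg3, Bf2, dxc3, d3, d4.
White has 9 legal moves and is not in check → neither.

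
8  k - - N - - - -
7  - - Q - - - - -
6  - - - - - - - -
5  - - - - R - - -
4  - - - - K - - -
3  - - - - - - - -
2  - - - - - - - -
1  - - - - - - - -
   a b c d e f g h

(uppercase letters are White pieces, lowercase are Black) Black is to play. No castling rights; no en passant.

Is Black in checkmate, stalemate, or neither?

stalemate

Black to move; black king on a8.
In check: no.
King squares — a7: attacked by Qc7; b7: attacked by Qc7; b8: attacked by Qc7.
Legal moves for Black: none.
Not in check and no legal moves → stalemate.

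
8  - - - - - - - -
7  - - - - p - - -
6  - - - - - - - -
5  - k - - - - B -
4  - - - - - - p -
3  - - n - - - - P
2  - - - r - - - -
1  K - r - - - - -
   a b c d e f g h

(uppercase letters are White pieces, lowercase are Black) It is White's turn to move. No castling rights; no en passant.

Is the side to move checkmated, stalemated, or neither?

checkmate

White to move; white king on a1.
In check: yes, from the black rook on c1.
King squares — b1: attacked by Rc1; a2: attacked by Rd2; b2: attacked by Rd2.
Legal moves for White: none.
In check with no legal moves → checkmate.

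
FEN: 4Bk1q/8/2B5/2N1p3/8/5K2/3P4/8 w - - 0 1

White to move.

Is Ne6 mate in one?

no

After Ne6: black king on f8; in check: yes, from the white knight on e6.
Black has 2 legal replies: Kg8, Ke7.
In check but a legal move exists → not checkmate.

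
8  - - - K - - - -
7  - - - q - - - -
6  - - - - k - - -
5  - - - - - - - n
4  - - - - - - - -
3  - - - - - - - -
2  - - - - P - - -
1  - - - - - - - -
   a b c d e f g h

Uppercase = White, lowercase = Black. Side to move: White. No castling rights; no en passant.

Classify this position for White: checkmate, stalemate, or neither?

checkmate

White to move; white king on d8.
In check: yes, from the black queen on d7.
King squares — c7: attacked by Qd7; d7: attacked by Ke6; e7: attacked by Ke6; c8: attacked by Qd7; e8: attacked by Qd7.
Legal moves for White: none.
In check with no legal moves → checkmate.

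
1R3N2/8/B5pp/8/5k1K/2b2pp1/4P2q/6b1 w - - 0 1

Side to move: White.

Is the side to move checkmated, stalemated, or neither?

White to move; white king on h4.
In check: yes, from the black queen on h2.
King squares — g3: attacked by Qh2; h3: attacked by Qh2; g4: attacked by Kf4; g5: attacked by Kf4; h5: attacked by Qh2.
Legal moves for White: none.
In check with no legal moves → checkmate.

checkmate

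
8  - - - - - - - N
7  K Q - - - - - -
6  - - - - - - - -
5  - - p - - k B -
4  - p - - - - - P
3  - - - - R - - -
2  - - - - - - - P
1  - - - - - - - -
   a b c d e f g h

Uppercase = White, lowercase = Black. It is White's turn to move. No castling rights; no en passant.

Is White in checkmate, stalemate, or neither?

neither

White to move; white king on a7.
In check: no.
Legal moves for White include: Nf7, Ng6, Qc8#, Qb8, Qa8, Qh7+, Qg7, Qf7+, Qe7, Qd7#, Qc7, Qc6, Qb6, Qa6, Qd5+, Qb5, Qe4#, Qxb4, ... (list truncated; more exist).
White has legal moves and is not in check → neither.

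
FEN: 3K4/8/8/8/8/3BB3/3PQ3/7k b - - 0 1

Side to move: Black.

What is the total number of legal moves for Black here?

0

Black to move; king on h1.
In check: no.
Legal moves: none.
Count: 0.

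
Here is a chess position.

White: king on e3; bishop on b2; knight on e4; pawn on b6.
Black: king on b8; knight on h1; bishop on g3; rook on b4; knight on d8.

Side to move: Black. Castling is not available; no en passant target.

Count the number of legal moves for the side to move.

24

Black to move; king on b8.
In check: no.
Legal moves: Nf7, Nb7, Ne6, Nc6, Kc8, Ka8, Kb7, Rxb6, Rb5, Rxe4+, Rd4, Rc4, Ra4, Rb3+, Rxb2, Bc7, Bd6, Be5, Bh4, Bf4+, Bh2, Bf2+, Be1, Nf2.
Count: 24.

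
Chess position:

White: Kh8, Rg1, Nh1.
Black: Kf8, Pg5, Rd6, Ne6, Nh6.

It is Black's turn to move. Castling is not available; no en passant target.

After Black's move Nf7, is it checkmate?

no

After Nf7: white king on h8; in check: yes, from the black knight on f7.
White has 1 legal reply: Kh7.
In check but a legal move exists → not checkmate.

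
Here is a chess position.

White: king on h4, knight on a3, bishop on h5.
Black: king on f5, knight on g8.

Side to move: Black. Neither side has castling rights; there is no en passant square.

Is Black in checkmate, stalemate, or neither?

neither

Black to move; black king on f5.
In check: no.
Legal moves for Black: Ne7, Nh6, Nf6, Kf6, Ke6, Ke5, Kf4, Ke4.
Black has 8 legal moves and is not in check → neither.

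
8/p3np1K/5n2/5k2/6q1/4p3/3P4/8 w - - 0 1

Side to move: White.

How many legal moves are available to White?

2

White to move; king on h7.
In check: yes, from the black knight on f6.
Legal moves: Kh8, Kh6.
Count: 2.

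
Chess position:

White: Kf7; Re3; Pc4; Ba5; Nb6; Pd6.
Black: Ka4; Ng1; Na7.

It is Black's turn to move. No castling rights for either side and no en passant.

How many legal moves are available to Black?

1

Black to move; king on a4.
In check: yes, from the white knight on b6.
Legal moves: Kxa5.
Count: 1.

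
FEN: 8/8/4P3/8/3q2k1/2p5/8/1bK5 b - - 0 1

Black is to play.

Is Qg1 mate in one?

After Qg1: white king on c1; in check: yes, from the black queen on g1.
King squares — b1: attacked by Qg1; d1: attacked by Qg1; b2: attacked by Pc3; c2: attacked by Bb1; d2: attacked by Pc3.
White has no legal moves → checkmate.

yes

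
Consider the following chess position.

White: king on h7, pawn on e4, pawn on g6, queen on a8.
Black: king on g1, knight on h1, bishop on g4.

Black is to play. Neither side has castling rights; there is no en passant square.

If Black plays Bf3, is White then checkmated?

no

After Bf3: white king on h7; in check: no.
White is not in check, so this cannot be checkmate.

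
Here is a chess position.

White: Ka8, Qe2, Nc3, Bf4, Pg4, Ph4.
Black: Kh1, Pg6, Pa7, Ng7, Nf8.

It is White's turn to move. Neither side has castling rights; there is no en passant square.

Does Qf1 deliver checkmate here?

After Qf1: black king on h1; in check: yes, from the white queen on f1.
King squares — g1: attacked by Qf1; g2: attacked by Qf1; h2: attacked by Bf4.
Black has no legal moves → checkmate.

yes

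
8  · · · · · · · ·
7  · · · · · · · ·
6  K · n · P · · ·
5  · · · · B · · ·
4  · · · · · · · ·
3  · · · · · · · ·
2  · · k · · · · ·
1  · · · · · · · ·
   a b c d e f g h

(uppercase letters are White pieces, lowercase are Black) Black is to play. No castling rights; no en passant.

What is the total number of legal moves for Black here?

Black to move; king on c2.
In check: no.
Legal moves: Nd8, Nb8+, Ne7, Na7, Nxe5, Na5, Nd4, Nb4+, Kd3, Kb3, Kd2, Kd1, Kc1, Kb1.
Count: 14.

14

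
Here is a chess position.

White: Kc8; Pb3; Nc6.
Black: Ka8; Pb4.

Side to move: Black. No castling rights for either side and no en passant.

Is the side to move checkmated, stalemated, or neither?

stalemate

Black to move; black king on a8.
In check: no.
King squares — a7: attacked by Nc6; b7: attacked by Kc8; b8: attacked by Nc6.
Legal moves for Black: none.
Not in check and no legal moves → stalemate.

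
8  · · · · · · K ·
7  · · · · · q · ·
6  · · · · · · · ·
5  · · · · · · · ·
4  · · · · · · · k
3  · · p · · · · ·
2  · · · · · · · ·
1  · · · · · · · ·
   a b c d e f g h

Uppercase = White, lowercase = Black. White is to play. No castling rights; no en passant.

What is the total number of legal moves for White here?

2

White to move; king on g8.
In check: yes, from the black queen on f7.
Legal moves: Kh8, Kxf7.
Count: 2.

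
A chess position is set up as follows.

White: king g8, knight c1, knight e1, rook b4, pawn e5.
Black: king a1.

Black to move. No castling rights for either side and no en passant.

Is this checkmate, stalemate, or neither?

Black to move; black king on a1.
In check: no.
King squares — b1: attacked by Rb4; a2: attacked by Nc1; b2: attacked by Rb4.
Legal moves for Black: none.
Not in check and no legal moves → stalemate.

stalemate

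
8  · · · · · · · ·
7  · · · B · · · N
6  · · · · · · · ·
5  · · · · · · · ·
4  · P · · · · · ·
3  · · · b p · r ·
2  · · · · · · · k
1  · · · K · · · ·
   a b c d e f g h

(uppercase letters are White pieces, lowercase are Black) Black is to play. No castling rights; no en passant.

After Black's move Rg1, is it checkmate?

After Rg1: white king on d1; in check: yes, from the black rook on g1.
King squares — c1: attacked by Rg1; e1: attacked by Rg1; c2: attacked by Bd3; d2: attacked by Pe3; e2: attacked by Bd3.
White has no legal moves → checkmate.

yes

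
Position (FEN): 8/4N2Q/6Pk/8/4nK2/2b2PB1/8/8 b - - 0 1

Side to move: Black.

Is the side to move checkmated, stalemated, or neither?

checkmate

Black to move; black king on h6.
In check: yes, from the white queen on h7.
King squares — g5: attacked by Kf4; h5: attacked by Qh7; g6: attacked by Ne7; g7: attacked by Qh7; h7: attacked by Pg6.
Legal moves for Black: none.
In check with no legal moves → checkmate.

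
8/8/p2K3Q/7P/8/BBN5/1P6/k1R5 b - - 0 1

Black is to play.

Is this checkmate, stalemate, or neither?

checkmate

Black to move; black king on a1.
In check: yes, from the white rook on c1.
King squares — b1: attacked by Rc1; a2: attacked by Bb3; b2: attacked by Ba3.
Legal moves for Black: none.
In check with no legal moves → checkmate.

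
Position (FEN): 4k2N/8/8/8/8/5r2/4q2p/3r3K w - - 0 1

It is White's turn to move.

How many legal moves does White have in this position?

0

White to move; king on h1.
In check: yes, from the black rook on d1.
Legal moves: none.
Count: 0.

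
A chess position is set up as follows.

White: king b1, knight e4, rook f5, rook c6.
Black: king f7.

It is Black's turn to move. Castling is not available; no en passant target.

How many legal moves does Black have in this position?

Black to move; king on f7.
In check: yes, from the white rook on f5.
Legal moves: Kg8, Ke8, Kg7, Ke7.
Count: 4.

4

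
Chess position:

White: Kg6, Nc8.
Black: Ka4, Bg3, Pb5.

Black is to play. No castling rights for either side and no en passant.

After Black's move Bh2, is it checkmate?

After Bh2: white king on g6; in check: no.
White is not in check, so this cannot be checkmate.

no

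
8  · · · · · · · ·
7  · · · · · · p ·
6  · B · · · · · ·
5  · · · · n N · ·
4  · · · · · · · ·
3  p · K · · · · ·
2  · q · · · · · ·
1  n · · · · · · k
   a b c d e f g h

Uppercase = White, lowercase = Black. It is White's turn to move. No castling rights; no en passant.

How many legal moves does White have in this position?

White to move; king on c3.
In check: yes, from the black queen on b2.
Legal moves: none.
Count: 0.

0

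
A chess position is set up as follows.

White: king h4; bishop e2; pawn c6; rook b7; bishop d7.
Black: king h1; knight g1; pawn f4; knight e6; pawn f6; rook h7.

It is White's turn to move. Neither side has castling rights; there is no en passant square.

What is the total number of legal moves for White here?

White to move; king on h4.
In check: yes, from the black rook on h7.
Legal moves: Kg4, Bh5.
Count: 2.

2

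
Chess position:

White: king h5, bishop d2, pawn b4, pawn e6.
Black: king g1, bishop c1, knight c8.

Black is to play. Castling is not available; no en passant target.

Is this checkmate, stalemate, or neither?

Black to move; black king on g1.
In check: no.
Legal moves for Black: Ne7, Na7, Nd6, Nb6, Kh2, Kg2, Kf2, Kh1, Kf1, Ba3, Bxd2, Bb2.
Black has 12 legal moves and is not in check → neither.

neither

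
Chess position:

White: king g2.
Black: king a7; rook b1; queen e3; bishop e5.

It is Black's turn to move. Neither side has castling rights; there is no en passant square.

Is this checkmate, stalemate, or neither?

neither

Black to move; black king on a7.
In check: no.
Legal moves for Black include: Kb8, Ka8, Kb7, Kb6, Ka6, Bh8, Bb8, Bg7, Bc7, Bf6, Bd6, Bf4, Bd4, Bg3, Bc3, Bh2, Bb2, Ba1, ... (list truncated; more exist).
Black has legal moves and is not in check → neither.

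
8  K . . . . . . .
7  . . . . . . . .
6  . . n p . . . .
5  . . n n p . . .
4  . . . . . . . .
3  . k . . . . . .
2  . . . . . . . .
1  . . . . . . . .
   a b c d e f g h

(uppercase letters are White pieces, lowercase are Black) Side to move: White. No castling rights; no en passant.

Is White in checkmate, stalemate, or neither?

White to move; white king on a8.
In check: no.
King squares — a7: attacked by Nc6; b7: attacked by Nc5; b8: attacked by Nc6.
Legal moves for White: none.
Not in check and no legal moves → stalemate.

stalemate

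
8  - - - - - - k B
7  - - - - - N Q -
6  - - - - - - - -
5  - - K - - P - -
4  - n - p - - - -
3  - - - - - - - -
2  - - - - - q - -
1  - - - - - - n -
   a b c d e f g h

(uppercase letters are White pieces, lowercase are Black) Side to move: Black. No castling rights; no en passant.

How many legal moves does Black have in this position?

0

Black to move; king on g8.
In check: yes, from the white queen on g7.
Legal moves: none.
Count: 0.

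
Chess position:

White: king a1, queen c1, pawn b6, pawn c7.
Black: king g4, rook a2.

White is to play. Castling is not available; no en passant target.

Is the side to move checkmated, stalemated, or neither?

neither

White to move; white king on a1.
In check: yes, from the black rook on a2.
King squares — b1: available; a2: available; b2: attacked by Ra2.
Legal moves for White: Kxa2, Kb1.
White is in check but has 2 legal moves → neither.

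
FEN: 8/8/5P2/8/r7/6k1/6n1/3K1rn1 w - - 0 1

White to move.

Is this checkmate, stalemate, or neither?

neither

White to move; white king on d1.
In check: yes, from the black rook on f1.
Legal moves for White: Kd2, Kc2.
White is in check but has 2 legal moves → neither.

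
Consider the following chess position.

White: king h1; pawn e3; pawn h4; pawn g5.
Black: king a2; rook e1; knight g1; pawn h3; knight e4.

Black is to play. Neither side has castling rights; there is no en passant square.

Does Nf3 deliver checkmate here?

After Nf3: white king on h1; in check: yes, from the black rook on e1.
King squares — g1: attacked by Re1; g2: attacked by Ph3; h2: attacked by Nf3.
White has no legal moves → checkmate.

yes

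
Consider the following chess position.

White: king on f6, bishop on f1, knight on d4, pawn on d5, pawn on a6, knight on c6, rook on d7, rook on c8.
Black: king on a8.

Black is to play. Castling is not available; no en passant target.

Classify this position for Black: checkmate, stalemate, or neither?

checkmate

Black to move; black king on a8.
In check: yes, from the white rook on c8.
King squares — a7: attacked by Nc6; b7: attacked by Pa6; b8: attacked by Nc6.
Legal moves for Black: none.
In check with no legal moves → checkmate.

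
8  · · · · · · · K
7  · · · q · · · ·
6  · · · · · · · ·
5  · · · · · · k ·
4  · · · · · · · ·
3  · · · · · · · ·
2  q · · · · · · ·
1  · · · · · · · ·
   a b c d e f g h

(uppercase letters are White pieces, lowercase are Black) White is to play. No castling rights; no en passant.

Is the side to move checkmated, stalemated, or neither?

White to move; white king on h8.
In check: no.
King squares — g7: attacked by Qd7; h7: attacked by Qd7; g8: attacked by Qa2.
Legal moves for White: none.
Not in check and no legal moves → stalemate.

stalemate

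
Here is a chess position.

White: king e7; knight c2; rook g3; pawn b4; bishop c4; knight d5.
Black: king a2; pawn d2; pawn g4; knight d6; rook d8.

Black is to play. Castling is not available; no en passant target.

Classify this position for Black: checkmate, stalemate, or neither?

Black to move; black king on a2.
In check: yes, from the white bishop on c4.
King squares — a1: attacked by Nc2; b1: available; b2: available; a3: attacked by Nc2; b3: attacked by Rg3.
Legal moves for Black: Kb2, Kb1, Nxc4.
Black is in check but has 3 legal moves → neither.

neither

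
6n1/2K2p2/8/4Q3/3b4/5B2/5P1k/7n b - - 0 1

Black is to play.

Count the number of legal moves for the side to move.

4

Black to move; king on h2.
In check: yes, from the white queen on e5.
Legal moves: Kh3, Kg1, Bxe5+, Ng3.
Count: 4.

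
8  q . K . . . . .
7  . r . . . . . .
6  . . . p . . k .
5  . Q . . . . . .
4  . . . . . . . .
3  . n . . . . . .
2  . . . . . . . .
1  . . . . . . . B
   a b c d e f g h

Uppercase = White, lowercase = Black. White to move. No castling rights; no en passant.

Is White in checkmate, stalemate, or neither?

White to move; white king on c8.
In check: yes, from the black queen on a8.
King squares — b7: attacked by Qa8; c7: attacked by Rb7; d7: attacked by Rb7; b8: attacked by Rb7; d8: attacked by Qa8.
Legal moves for White: none.
In check with no legal moves → checkmate.

checkmate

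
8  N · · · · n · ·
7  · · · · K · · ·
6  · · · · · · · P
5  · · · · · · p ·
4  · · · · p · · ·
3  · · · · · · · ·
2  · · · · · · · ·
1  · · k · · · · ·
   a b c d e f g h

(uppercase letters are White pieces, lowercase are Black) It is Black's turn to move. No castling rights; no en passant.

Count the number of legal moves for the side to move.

Black to move; king on c1.
In check: no.
Legal moves: Nh7, Nd7, Ng6+, Ne6, Kd2, Kc2, Kb2, Kd1, Kb1, g4, e3.
Count: 11.

11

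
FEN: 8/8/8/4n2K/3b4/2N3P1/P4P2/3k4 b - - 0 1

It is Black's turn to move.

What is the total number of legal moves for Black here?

5

Black to move; king on d1.
In check: yes, from the white knight on c3.
Legal moves: Kd2, Kc2, Ke1, Kc1, Bxc3.
Count: 5.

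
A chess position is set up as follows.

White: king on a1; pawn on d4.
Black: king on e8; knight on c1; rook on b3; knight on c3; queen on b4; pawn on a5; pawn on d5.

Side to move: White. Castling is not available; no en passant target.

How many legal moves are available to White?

0

White to move; king on a1.
In check: no.
Legal moves: none.
Count: 0.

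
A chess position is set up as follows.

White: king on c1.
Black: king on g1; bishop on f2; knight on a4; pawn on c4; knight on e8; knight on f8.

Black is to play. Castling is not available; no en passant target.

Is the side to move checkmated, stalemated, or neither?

Black to move; black king on g1.
In check: no.
Legal moves for Black include: Nh7, Nd7, Ng6, Ne6, Ng7, Nc7, Nf6, Nd6, Nb6, Nc5, Nc3, Nb2, Ba7, Bb6, Bc5, Bh4, Bd4, Bg3, ... (list truncated; more exist).
Black has legal moves and is not in check → neither.

neither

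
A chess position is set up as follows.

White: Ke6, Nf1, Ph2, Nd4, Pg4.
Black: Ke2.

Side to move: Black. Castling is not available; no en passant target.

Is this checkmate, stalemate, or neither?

neither

Black to move; black king on e2.
In check: yes, from the white knight on d4.
Legal moves for Black: Kd3, Kf2, Kxf1, Ke1, Kd1.
Black is in check but has 5 legal moves → neither.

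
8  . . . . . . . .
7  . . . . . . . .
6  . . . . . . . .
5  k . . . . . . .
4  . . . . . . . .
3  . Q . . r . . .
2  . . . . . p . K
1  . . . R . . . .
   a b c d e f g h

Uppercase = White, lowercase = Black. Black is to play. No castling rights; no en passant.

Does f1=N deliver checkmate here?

no

After f1=N: white king on h2; in check: yes, from the black knight on f1.
White has 4 legal replies: Kg2, Kh1, Kg1, Rxf1.
In check but a legal move exists → not checkmate.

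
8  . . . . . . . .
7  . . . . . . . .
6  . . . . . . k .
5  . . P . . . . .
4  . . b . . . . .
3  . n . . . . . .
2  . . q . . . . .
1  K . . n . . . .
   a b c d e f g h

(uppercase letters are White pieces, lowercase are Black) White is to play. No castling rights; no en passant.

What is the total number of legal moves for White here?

White to move; king on a1.
In check: yes, from the black knight on b3.
Legal moves: none.
Count: 0.

0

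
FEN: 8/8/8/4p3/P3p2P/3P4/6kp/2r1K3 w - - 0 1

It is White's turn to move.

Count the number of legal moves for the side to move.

White to move; king on e1.
In check: yes, from the black rook on c1.
Legal moves: Ke2, Kd2.
Count: 2.

2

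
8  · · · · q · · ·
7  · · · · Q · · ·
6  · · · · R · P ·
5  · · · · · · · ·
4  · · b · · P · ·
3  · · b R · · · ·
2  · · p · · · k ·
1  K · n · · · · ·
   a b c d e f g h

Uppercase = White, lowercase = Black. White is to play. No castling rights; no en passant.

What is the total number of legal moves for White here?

1

White to move; king on a1.
In check: yes, from the black bishop on c3.
Legal moves: Rxc3.
Count: 1.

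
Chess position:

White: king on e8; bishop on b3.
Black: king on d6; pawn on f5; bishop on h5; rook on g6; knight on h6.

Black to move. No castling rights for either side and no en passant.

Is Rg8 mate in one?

After Rg8: white king on e8; in check: yes, from the black bishop on h5 and the black rook on g8.
King squares — d7: attacked by Kd6; e7: attacked by Kd6; f7: attacked by Bh5; d8: attacked by Rg8; f8: attacked by Rg8.
White has no legal moves → checkmate.

yes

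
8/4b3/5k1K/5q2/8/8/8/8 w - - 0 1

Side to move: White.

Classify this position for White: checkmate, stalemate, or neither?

stalemate

White to move; white king on h6.
In check: no.
King squares — g5: attacked by Qf5; h5: attacked by Qf5; g6: attacked by Qf5; g7: attacked by Kf6; h7: attacked by Qf5.
Legal moves for White: none.
Not in check and no legal moves → stalemate.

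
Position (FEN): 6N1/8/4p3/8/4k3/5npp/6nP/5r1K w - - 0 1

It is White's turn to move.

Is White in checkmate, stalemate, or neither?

White to move; white king on h1.
In check: yes, from the black rook on f1.
King squares — g1: attacked by Rf1; g2: attacked by Ph3; h2: own pawn.
Legal moves for White: none.
In check with no legal moves → checkmate.

checkmate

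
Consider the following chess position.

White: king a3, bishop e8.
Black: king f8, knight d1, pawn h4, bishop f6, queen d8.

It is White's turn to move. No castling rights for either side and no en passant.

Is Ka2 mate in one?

After Ka2: black king on f8; in check: no.
Black is not in check, so this cannot be checkmate.

no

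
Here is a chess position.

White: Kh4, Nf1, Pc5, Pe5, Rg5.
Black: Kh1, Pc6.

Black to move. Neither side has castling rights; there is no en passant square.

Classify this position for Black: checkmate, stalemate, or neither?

Black to move; black king on h1.
In check: no.
King squares — g1: attacked by Rg5; g2: attacked by Rg5; h2: attacked by Nf1.
Legal moves for Black: none.
Not in check and no legal moves → stalemate.

stalemate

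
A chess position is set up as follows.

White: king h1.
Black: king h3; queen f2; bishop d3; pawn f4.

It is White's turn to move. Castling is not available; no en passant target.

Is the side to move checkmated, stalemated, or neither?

White to move; white king on h1.
In check: no.
King squares — g1: attacked by Qf2; g2: attacked by Qf2; h2: attacked by Qf2.
Legal moves for White: none.
Not in check and no legal moves → stalemate.

stalemate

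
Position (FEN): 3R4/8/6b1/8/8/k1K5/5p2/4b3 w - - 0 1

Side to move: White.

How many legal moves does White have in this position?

White to move; king on c3.
In check: yes, from the black bishop on e1.
Legal moves: Kd4, Kc4, Rd2.
Count: 3.

3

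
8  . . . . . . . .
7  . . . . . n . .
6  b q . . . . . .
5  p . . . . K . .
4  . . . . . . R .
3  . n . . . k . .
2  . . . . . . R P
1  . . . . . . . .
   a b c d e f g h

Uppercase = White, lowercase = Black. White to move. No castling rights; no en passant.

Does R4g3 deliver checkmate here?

After R4g3: black king on f3; in check: yes, from the white rook on g3.
King squares — e2: attacked by Rg2; f2: attacked by Rg2; g2: attacked by Rg3; e3: attacked by Rg3; g3: attacked by Rg2; e4: attacked by Kf5; f4: attacked by Kf5; g4: attacked by Rg3.
Black has no legal moves → checkmate.

yes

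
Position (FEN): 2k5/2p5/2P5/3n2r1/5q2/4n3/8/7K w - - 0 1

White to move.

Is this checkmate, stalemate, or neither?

White to move; white king on h1.
In check: no.
King squares — g1: attacked by Rg5; g2: attacked by Ne3; h2: attacked by Qf4.
Legal moves for White: none.
Not in check and no legal moves → stalemate.

stalemate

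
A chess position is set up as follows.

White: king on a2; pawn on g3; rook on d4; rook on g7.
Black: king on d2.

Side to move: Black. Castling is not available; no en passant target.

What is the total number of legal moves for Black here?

6

Black to move; king on d2.
In check: yes, from the white rook on d4.
Legal moves: Ke3, Kc3, Ke2, Kc2, Ke1, Kc1.
Count: 6.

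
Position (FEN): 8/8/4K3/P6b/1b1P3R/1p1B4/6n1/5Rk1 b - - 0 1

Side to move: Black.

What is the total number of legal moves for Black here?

Black to move; king on g1.
In check: yes, from the white rook on f1.
Legal moves: none.
Count: 0.

0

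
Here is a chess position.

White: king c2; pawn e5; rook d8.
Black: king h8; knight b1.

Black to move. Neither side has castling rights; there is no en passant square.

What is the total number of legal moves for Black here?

Black to move; king on h8.
In check: yes, from the white rook on d8.
Legal moves: Kh7, Kg7.
Count: 2.

2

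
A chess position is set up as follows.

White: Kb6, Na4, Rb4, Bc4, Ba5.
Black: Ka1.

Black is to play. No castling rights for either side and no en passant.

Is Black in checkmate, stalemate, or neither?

Black to move; black king on a1.
In check: no.
King squares — b1: attacked by Rb4; a2: attacked by Bc4; b2: attacked by Na4.
Legal moves for Black: none.
Not in check and no legal moves → stalemate.

stalemate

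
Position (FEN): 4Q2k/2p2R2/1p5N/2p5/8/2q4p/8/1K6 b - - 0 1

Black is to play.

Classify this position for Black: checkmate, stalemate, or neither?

checkmate

Black to move; black king on h8.
In check: yes, from the white queen on e8.
King squares — g7: attacked by Rf7; h7: attacked by Rf7; g8: attacked by Nh6.
Legal moves for Black: none.
In check with no legal moves → checkmate.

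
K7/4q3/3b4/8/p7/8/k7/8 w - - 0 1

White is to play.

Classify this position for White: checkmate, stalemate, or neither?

White to move; white king on a8.
In check: no.
King squares — a7: attacked by Qe7; b7: attacked by Qe7; b8: attacked by Bd6.
Legal moves for White: none.
Not in check and no legal moves → stalemate.

stalemate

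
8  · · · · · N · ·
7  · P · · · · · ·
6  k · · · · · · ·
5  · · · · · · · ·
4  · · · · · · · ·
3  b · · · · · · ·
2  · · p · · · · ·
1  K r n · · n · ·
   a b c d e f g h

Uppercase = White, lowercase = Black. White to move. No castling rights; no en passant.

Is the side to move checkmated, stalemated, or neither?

checkmate

White to move; white king on a1.
In check: yes, from the black rook on b1.
King squares — b1: attacked by Pc2; a2: attacked by Nc1; b2: attacked by Rb1.
Legal moves for White: none.
In check with no legal moves → checkmate.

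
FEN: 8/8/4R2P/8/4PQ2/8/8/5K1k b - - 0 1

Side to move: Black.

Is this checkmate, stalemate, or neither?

stalemate

Black to move; black king on h1.
In check: no.
King squares — g1: attacked by Kf1; g2: attacked by Kf1; h2: attacked by Qf4.
Legal moves for Black: none.
Not in check and no legal moves → stalemate.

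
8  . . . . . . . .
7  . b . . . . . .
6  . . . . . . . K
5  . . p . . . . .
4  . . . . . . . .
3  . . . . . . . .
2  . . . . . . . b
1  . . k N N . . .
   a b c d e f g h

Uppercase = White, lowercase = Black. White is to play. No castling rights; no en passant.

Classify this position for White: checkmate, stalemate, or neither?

neither

White to move; white king on h6.
In check: no.
Legal moves for White: Kh7, Kg7, Kg6, Kh5, Kg5, Nf3, Nd3+, Ng2, Nc2, Ne3, Nc3, Nf2, Nb2.
White has 13 legal moves and is not in check → neither.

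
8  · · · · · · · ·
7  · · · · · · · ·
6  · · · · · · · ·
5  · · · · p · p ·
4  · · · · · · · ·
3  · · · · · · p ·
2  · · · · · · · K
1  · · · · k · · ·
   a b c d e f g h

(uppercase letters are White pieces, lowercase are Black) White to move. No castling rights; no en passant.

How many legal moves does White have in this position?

White to move; king on h2.
In check: yes, from the black pawn on g3.
Legal moves: Kh3, Kxg3, Kg2, Kh1, Kg1.
Count: 5.

5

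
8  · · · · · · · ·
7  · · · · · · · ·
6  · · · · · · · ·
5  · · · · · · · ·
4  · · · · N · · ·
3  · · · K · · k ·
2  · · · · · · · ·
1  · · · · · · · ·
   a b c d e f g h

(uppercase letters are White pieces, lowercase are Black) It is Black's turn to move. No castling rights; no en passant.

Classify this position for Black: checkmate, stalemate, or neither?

neither

Black to move; black king on g3.
In check: yes, from the white knight on e4.
King squares — f2: attacked by Ne4; g2: available; h2: available; f3: available; h3: available; f4: available; g4: available; h4: available.
Legal moves for Black: Kh4, Kg4, Kf4, Kh3, Kf3, Kh2, Kg2.
Black is in check but has 7 legal moves → neither.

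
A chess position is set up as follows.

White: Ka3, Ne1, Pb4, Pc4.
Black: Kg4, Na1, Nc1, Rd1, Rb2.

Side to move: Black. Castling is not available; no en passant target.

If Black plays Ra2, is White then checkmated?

After Ra2: white king on a3; in check: yes, from the black rook on a2.
King squares — a2: attacked by Nc1; b2: attacked by Ra2; b3: attacked by Na1; a4: attacked by Ra2; b4: own pawn.
White has no legal moves → checkmate.

yes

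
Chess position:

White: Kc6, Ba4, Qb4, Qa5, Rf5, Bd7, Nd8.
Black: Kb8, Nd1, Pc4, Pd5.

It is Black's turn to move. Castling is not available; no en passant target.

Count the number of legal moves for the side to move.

0

Black to move; king on b8.
In check: yes, from the white queen on b4.
Legal moves: none.
Count: 0.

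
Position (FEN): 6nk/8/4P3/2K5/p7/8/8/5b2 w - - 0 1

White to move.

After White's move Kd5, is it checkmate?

After Kd5: black king on h8; in check: no.
Black is not in check, so this cannot be checkmate.

no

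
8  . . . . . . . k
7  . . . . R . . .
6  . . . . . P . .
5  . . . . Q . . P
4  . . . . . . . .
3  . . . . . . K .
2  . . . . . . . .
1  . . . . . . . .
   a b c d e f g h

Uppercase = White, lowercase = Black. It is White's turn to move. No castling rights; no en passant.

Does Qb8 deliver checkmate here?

yes

After Qb8: black king on h8; in check: yes, from the white queen on b8.
King squares — g7: attacked by Pf6; h7: attacked by Re7; g8: attacked by Qb8.
Black has no legal moves → checkmate.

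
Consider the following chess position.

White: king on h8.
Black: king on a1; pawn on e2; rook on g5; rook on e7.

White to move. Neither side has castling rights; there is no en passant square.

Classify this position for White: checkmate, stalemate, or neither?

White to move; white king on h8.
In check: no.
King squares — g7: attacked by Rg5; h7: attacked by Re7; g8: attacked by Rg5.
Legal moves for White: none.
Not in check and no legal moves → stalemate.

stalemate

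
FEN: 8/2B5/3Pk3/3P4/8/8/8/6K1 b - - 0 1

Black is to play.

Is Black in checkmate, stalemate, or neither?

Black to move; black king on e6.
In check: yes, from the white pawn on d5.
King squares — d5: available; e5: available; f5: available; d6: attacked by Bc7; f6: available; d7: available; e7: attacked by Pd6; f7: available.
Legal moves for Black: Kf7, Kd7, Kf6, Kf5, Ke5, Kxd5.
Black is in check but has 6 legal moves → neither.

neither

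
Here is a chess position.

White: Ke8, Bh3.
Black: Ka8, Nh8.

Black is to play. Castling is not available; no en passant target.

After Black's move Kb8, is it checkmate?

no

After Kb8: white king on e8; in check: no.
White is not in check, so this cannot be checkmate.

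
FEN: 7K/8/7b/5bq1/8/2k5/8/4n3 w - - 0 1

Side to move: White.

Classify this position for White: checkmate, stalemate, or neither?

White to move; white king on h8.
In check: no.
King squares — g7: attacked by Qg5; h7: attacked by Bf5; g8: attacked by Qg5.
Legal moves for White: none.
Not in check and no legal moves → stalemate.

stalemate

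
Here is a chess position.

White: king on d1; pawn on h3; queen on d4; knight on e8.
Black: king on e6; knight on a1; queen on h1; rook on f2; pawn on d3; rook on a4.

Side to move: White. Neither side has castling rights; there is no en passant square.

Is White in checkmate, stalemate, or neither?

White to move; white king on d1.
In check: yes, from the black queen on h1.
King squares — c1: attacked by Qh1; e1: attacked by Qh1; c2: attacked by Na1; d2: attacked by Rf2; e2: attacked by Rf2.
Legal moves for White: none.
In check with no legal moves → checkmate.

checkmate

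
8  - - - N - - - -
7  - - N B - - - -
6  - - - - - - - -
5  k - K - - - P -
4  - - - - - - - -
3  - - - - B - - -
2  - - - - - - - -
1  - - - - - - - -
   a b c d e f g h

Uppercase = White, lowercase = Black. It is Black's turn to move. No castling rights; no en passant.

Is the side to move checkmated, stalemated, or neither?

Black to move; black king on a5.
In check: no.
King squares — a4: attacked by Bd7; b4: attacked by Kc5; b5: attacked by Kc5; a6: attacked by Nc7; b6: attacked by Kc5.
Legal moves for Black: none.
Not in check and no legal moves → stalemate.

stalemate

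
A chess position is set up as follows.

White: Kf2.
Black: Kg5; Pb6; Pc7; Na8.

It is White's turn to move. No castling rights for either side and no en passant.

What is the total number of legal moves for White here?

8

White to move; king on f2.
In check: no.
Legal moves: Kg3, Kf3, Ke3, Kg2, Ke2, Kg1, Kf1, Ke1.
Count: 8.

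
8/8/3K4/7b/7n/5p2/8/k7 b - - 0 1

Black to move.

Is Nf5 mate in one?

no

After Nf5: white king on d6; in check: yes, from the black knight on f5.
White has 7 legal replies: Kd7, Kc7, Ke6, Kc6, Ke5, Kd5, Kc5.
In check but a legal move exists → not checkmate.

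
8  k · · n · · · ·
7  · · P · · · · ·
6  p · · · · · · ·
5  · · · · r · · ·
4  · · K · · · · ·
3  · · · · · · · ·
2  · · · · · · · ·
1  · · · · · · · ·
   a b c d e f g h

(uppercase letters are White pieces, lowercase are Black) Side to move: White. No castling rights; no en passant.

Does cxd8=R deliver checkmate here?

no

After cxd8=R: black king on a8; in check: yes, from the white rook on d8.
Black has 2 legal replies: Kb7, Ka7.
In check but a legal move exists → not checkmate.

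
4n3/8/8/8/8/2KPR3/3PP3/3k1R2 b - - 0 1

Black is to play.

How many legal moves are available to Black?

0

Black to move; king on d1.
In check: yes, from the white rook on f1.
Legal moves: none.
Count: 0.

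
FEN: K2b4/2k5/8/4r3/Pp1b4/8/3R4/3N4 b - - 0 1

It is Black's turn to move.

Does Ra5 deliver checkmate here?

yes

After Ra5: white king on a8; in check: yes, from the black rook on a5.
King squares — a7: attacked by Bd4; b7: attacked by Kc7; b8: attacked by Kc7.
White has no legal moves → checkmate.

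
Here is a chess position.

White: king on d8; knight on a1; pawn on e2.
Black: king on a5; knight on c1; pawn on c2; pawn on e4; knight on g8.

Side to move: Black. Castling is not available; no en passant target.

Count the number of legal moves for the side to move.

13

Black to move; king on a5.
In check: no.
Legal moves: Ne7, Nh6, Nf6, Kb6, Ka6, Kb5, Kb4, Ka4, Nd3, Nb3, Nxe2, Na2, e3.
Count: 13.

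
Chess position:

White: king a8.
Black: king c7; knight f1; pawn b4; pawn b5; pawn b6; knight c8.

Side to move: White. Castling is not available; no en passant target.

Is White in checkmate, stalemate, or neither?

stalemate

White to move; white king on a8.
In check: no.
King squares — a7: attacked by Nc8; b7: attacked by Kc7; b8: attacked by Kc7.
Legal moves for White: none.
Not in check and no legal moves → stalemate.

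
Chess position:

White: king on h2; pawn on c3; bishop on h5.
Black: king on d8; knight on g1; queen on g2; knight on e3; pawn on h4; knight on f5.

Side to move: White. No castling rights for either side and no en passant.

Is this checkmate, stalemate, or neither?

checkmate

White to move; white king on h2.
In check: yes, from the black queen on g2.
King squares — g1: attacked by Qg2; h1: attacked by Qg2; g2: attacked by Ne3; g3: attacked by Qg2; h3: attacked by Ng1.
Legal moves for White: none.
In check with no legal moves → checkmate.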